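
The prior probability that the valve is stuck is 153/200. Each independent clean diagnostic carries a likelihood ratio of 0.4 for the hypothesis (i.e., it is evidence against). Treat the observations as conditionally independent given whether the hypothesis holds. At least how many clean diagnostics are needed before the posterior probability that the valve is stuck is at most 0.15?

Prior odds: 0.765 ÷ 0.235 = 153/47.
Likelihood ratio per clean diagnostic = 0.4.
Target odds: 0.15 ÷ 0.85 = 3/17.
Require 0.4ⁿ ≤ 3/17 ÷ (153/47) = 47/867.
0.4³ = 0.064 is still above 47/867 but 0.4⁴ = 0.0256 is at or below it, so n = 4.

4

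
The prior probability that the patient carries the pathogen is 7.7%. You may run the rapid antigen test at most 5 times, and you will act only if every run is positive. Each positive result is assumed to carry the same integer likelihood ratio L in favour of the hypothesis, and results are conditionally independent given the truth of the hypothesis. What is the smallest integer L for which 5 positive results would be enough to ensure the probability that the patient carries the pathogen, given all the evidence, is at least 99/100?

Prior odds = 0.077/0.923 = 77/923.
Target odds = 0.99/0.01 = 99.
Need L⁵ ≥ 99 ÷ (77/923) = 8307/7.
4⁵ = 1024 < 8307/7 ≤ 3125 = 5⁵, so L = 5.

5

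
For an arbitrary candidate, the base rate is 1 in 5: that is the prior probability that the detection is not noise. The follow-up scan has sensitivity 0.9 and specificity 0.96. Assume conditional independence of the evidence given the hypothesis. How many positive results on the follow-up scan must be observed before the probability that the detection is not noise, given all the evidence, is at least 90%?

2

Prior odds: 0.2 ÷ 0.8 = 0.25.
False-positive rate = 1 − 0.96 = 0.04; likelihood ratio of a positive = 0.9/0.04 = 22.5.
Target posterior odds = 0.9/0.1 = 9.
Need 0.25 × 22.5ⁿ ≥ 9, i.e. 22.5ⁿ ≥ 36.
22.5¹ = 22.5 falls short of 36 but 22.5² = 506.25 reaches it, so n = 2.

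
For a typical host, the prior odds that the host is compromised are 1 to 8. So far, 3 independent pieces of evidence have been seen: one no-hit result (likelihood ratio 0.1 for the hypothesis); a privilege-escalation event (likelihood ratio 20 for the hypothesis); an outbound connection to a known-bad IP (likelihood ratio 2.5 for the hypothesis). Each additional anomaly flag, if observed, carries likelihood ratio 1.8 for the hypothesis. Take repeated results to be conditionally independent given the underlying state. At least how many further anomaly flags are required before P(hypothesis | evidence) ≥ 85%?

Prior odds = 0.125.
Combined Bayes factor of the evidence already in hand = 0.1 × 20 × 2.5 = 5.
Odds after that evidence = 0.125 × 5 = 0.625.
Target odds = 0.85/0.15 = 17/3.
Need 1.8ⁿ ≥ 17/3 ÷ 0.625 = 136/15.
1.8³ = 5.832 falls short of 136/15 but 1.8⁴ = 10.4976 reaches it, so n = 4.

4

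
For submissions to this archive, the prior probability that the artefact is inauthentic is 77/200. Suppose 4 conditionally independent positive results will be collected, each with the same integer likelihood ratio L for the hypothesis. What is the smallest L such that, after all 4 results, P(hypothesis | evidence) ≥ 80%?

Prior odds = 0.385/0.615 = 77/123.
Target odds = 0.8/0.2 = 4.
Need L⁴ ≥ 4 ÷ (77/123) = 492/77.
1⁴ = 1 < 492/77 ≤ 16 = 2⁴, so L = 2.

2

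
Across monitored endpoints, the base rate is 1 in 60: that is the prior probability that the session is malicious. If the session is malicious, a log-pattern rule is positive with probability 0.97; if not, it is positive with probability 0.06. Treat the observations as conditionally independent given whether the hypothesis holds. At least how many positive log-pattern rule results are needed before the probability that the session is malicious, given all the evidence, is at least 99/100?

4

Prior odds: (1/60) ÷ (59/60) = 1/59.
Likelihood ratio of a positive = 0.97/0.06 = 97/6.
Target odds: 0.99 ÷ 0.01 = 99.
Require (97/6)ⁿ ≥ 99 ÷ (1/59) = 5841.
(97/6)³ = 912673/216 falls short of 5841 but (97/6)⁴ = 88529281/1296 reaches it, so n = 4.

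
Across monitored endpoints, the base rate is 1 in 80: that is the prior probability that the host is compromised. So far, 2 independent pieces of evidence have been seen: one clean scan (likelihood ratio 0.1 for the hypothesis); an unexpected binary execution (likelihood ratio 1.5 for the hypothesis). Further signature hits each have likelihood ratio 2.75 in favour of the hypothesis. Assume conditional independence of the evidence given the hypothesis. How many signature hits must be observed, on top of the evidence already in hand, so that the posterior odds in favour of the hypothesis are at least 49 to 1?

Prior odds = 0.0125/0.9875 = 1/79.
Combined Bayes factor of the evidence already in hand = 0.1 × 1.5 = 0.15.
Odds after that evidence = (1/79) × 0.15 = 3/1580.
Target odds = 49.
Need 2.75ⁿ ≥ 49 ÷ (3/1580) = 77420/3.
2.75¹⁰ ≈24735.9 falls short of 77420/3 but 2.75¹¹ ≈68023.6 reaches it, so n = 11.

11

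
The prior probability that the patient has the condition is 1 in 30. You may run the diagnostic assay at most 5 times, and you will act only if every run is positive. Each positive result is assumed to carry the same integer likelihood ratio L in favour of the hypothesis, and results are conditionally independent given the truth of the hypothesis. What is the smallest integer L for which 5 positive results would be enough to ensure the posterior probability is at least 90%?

4

Prior odds = (1/30)/(29/30) = 1/29.
Target odds = 0.9/0.1 = 9.
Need L⁵ ≥ 9 ÷ (1/29) = 261.
3⁵ = 243 < 261 ≤ 1024 = 4⁵, so L = 4.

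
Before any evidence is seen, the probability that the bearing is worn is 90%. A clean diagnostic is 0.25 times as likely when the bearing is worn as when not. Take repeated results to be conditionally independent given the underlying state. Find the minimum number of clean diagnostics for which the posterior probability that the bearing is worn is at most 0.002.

Prior odds: 0.9 ÷ 0.1 = 9.
Likelihood ratio per clean diagnostic = 0.25.
Target posterior odds = 0.002/0.998 = 1/499.
Require 0.25ⁿ ≤ 1/499 ÷ 9 = 1/4491.
0.25⁶ = 1/4096 is still above 1/4491 but 0.25⁷ = 1/16384 is at or below it, so n = 7.

7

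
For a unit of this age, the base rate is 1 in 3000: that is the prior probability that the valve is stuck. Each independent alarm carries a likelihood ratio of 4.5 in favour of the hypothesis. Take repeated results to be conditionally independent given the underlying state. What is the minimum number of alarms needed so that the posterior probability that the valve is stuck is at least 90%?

7

Prior odds: (1/3000) ÷ (2999/3000) = 1/2999.
Likelihood ratio per alarm = 4.5.
Target odds: 0.9 ÷ 0.1 = 9.
Require 4.5ⁿ ≥ 9 ÷ (1/2999) = 26991.
4.5⁶ = 8303.765625 falls short of 26991 but 4.5⁷ = 4782969/128 reaches it, so n = 7.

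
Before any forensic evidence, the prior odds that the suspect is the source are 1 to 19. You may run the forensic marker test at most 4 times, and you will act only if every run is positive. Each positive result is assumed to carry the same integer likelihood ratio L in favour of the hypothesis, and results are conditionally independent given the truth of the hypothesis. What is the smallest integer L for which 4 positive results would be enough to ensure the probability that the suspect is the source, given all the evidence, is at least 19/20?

Prior odds = 1/19.
Target odds = 0.95/0.05 = 19.
Need L⁴ ≥ 19 ÷ (1/19) = 361.
4⁴ = 256 < 361 ≤ 625 = 5⁴, so L = 5.

5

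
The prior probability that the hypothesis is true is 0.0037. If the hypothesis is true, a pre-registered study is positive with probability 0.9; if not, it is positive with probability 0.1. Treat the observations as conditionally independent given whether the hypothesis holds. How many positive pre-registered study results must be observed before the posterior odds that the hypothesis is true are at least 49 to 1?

Prior odds: 0.0037 ÷ 0.9963 = 37/9963.
Likelihood ratio of a positive = 0.9/0.1 = 9.
Target odds = 49.
Require 9ⁿ ≥ 49 ÷ (37/9963) = 488187/37.
9⁴ = 6561 falls short of 488187/37 but 9⁵ = 59049 reaches it, so n = 5.

5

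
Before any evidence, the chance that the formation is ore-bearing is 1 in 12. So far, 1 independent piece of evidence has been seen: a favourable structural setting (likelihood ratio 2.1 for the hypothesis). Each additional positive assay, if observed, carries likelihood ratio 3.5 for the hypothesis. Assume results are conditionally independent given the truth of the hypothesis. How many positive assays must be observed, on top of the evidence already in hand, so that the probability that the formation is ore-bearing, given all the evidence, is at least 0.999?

7

Prior odds = (1/12)/(11/12) = 1/11.
Bayes factor of the evidence already in hand = 2.1.
Odds after that evidence = (1/11) × 2.1 = 21/110.
Target odds = 0.999/0.001 = 999.
Need 3.5ⁿ ≥ 999 ÷ (21/110) = 36630/7.
3.5⁶ = 1838.265625 falls short of 36630/7 but 3.5⁷ = 823543/128 reaches it, so n = 7.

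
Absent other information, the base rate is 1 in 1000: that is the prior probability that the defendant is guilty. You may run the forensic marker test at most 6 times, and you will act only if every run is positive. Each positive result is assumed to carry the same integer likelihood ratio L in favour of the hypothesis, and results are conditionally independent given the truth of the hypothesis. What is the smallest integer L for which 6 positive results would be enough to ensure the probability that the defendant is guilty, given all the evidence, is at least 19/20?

6

Prior odds = 0.001/0.999 = 1/999.
Target odds = 0.95/0.05 = 19.
Need L⁶ ≥ 19 ÷ (1/999) = 18981.
5⁶ = 15625 < 18981 ≤ 46656 = 6⁶, so L = 6.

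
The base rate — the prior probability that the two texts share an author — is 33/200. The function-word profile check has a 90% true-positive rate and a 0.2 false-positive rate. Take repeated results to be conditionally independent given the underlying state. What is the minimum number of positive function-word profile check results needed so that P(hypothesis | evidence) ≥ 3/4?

Prior odds: 0.165 ÷ 0.835 = 33/167.
Likelihood ratio of a positive result = 0.9/0.2 = 4.5.
Target odds: 0.75 ÷ 0.25 = 3.
Require 4.5ⁿ ≥ 3 ÷ (33/167) = 167/11.
4.5¹ = 4.5 falls short of 167/11 but 4.5² = 20.25 reaches it, so n = 2.

2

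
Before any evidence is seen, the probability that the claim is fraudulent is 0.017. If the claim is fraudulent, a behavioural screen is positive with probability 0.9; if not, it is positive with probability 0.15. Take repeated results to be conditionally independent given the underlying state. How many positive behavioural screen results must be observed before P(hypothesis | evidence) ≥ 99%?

Prior odds = 0.017/0.983 = 17/983.
Likelihood ratio of a positive = 0.9/0.15 = 6.
Target odds: 0.99 ÷ 0.01 = 99.
Require 6ⁿ ≥ 99 ÷ (17/983) = 97317/17.
6⁴ = 1296 falls short of 97317/17 but 6⁵ = 7776 reaches it, so n = 5.

5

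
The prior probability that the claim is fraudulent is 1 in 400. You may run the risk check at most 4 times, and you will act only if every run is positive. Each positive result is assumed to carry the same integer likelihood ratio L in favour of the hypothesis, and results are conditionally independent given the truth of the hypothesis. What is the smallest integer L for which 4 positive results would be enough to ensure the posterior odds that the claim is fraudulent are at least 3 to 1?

Prior odds = 0.0025/0.9975 = 1/399.
Target odds = 3.
Need L⁴ ≥ 3 ÷ (1/399) = 1197.
5⁴ = 625 < 1197 ≤ 1296 = 6⁴, so L = 6.

6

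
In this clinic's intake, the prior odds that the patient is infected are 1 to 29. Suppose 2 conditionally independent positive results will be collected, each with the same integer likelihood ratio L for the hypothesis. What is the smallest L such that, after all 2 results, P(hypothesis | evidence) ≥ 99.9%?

Prior odds = 1/29.
Target odds = 0.999/0.001 = 999.
Need L² ≥ 999 ÷ (1/29) = 28971.
170² = 28900 < 28971 ≤ 29241 = 171², so L = 171.

171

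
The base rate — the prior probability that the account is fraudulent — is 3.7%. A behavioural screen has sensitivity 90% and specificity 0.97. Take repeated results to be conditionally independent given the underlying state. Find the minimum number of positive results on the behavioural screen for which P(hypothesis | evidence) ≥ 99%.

Prior odds = 0.037/0.963 = 37/963.
False-positive rate = 1 − 0.97 = 0.03; likelihood ratio of a positive = 0.9/0.03 = 30.
Target odds: 0.99 ÷ 0.01 = 99.
Need (37/963) × 30ⁿ ≥ 99, i.e. 30ⁿ ≥ 95337/37.
30² = 900 falls short of 95337/37 but 30³ = 27000 reaches it, so n = 3.

3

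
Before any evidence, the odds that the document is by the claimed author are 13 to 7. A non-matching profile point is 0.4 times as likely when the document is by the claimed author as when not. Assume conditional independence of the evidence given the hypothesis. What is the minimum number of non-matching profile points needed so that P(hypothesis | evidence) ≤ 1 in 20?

Prior odds = 13/7.
Likelihood ratio per non-matching profile point = 0.4.
Target posterior odds = 0.05/0.95 = 1/19.
Require 0.4ⁿ ≤ 1/19 ÷ (13/7) = 7/247.
0.4³ = 0.064 is still above 7/247 but 0.4⁴ = 0.0256 is at or below it, so n = 4.

4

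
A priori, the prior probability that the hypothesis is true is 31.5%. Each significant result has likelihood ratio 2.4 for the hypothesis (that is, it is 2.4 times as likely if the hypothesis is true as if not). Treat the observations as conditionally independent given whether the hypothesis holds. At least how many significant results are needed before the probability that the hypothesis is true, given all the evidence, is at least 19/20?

5

Prior odds: 0.315 ÷ 0.685 = 63/137.
Likelihood ratio per significant result = 2.4.
Target posterior odds = 0.95/0.05 = 19.
Need (63/137) × 2.4ⁿ ≥ 19, i.e. 2.4ⁿ ≥ 2603/63.
2.4⁴ = 33.1776 falls short of 2603/63 but 2.4⁵ = 79.62624 reaches it, so n = 5.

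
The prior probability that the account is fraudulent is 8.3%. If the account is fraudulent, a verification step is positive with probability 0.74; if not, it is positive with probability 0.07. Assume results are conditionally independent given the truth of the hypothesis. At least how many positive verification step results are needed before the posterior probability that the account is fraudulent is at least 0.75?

Prior odds: 0.083 ÷ 0.917 = 83/917.
Likelihood ratio of a positive = 0.74/0.07 = 74/7.
Target posterior odds = 0.75/0.25 = 3.
Require (74/7)ⁿ ≥ 3 ÷ (83/917) = 2751/83.
(74/7)¹ = 74/7 falls short of 2751/83 but (74/7)² = 5476/49 reaches it, so n = 2.

2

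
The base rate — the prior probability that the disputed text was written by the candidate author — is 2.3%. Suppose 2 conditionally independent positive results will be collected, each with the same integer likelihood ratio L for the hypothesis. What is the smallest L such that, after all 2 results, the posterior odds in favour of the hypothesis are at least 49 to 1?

Prior odds = 0.023/0.977 = 23/977.
Target odds = 49.
Need L² ≥ 49 ÷ (23/977) = 47873/23.
45² = 2025 < 47873/23 ≤ 2116 = 46², so L = 46.

46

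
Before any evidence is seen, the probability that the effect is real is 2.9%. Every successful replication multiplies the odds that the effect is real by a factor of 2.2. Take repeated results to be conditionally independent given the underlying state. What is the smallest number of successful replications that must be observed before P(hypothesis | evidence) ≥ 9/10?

8

Prior odds = 0.029/0.971 = 29/971.
Likelihood ratio per successful replication = 2.2.
Target posterior odds = 0.9/0.1 = 9.
Require 2.2ⁿ ≥ 9 ÷ (29/971) = 8739/29.
2.2⁷ = 19487171/78125 falls short of 8739/29 but 2.2⁸ = 214358881/390625 reaches it, so n = 8.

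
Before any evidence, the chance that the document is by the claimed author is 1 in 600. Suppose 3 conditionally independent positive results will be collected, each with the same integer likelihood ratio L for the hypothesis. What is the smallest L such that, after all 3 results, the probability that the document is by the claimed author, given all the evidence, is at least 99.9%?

85

Prior odds = (1/600)/(599/600) = 1/599.
Target odds = 0.999/0.001 = 999.
Need L³ ≥ 999 ÷ (1/599) = 598401.
84³ = 592704 < 598401 ≤ 614125 = 85³, so L = 85.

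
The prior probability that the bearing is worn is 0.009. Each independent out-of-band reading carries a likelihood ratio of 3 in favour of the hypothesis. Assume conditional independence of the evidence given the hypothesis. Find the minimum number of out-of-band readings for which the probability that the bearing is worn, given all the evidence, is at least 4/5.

6

Prior odds = 0.009/0.991 = 9/991.
Likelihood ratio per out-of-band reading = 3.
Target posterior odds = 0.8/0.2 = 4.
Require 3ⁿ ≥ 4 ÷ (9/991) = 3964/9.
3⁵ = 243 falls short of 3964/9 but 3⁶ = 729 reaches it, so n = 6.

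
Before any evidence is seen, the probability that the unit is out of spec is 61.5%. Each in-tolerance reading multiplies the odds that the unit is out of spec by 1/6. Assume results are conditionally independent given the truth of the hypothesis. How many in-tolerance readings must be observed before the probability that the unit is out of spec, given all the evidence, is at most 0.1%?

Prior odds = 0.615/0.385 = 123/77.
Likelihood ratio per in-tolerance reading = 1/6.
Target posterior odds = 0.001/0.999 = 1/999.
Need (123/77) × (1/6)ⁿ ≤ 1/999, i.e. (1/6)ⁿ ≤ 77/122877.
(1/6)⁴ = 1/1296 is still above 77/122877 but (1/6)⁵ = 1/7776 is at or below it, so n = 5.

5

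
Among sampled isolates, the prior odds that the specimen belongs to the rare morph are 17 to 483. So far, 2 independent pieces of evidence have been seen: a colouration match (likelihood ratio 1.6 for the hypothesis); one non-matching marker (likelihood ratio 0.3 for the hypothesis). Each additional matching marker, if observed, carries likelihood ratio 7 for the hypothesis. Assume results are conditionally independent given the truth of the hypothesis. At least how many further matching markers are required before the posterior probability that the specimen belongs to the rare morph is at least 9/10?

Prior odds = 17/483.
Combined Bayes factor of the evidence already in hand = 1.6 × 0.3 = 0.48.
Odds after that evidence = (17/483) × 0.48 = 68/4025.
Target odds = 0.9/0.1 = 9.
Need 7ⁿ ≥ 9 ÷ (68/4025) = 36225/68.
7³ = 343 falls short of 36225/68 but 7⁴ = 2401 reaches it, so n = 4.

4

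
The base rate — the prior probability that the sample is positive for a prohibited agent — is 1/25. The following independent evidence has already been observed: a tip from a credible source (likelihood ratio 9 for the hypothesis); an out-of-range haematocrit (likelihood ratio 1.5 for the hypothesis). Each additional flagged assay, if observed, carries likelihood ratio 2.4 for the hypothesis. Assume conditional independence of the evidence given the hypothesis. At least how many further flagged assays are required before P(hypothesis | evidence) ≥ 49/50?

6

Prior odds = 0.04/0.96 = 1/24.
Combined Bayes factor of the evidence already in hand = 9 × 1.5 = 13.5.
Odds after that evidence = (1/24) × 13.5 = 0.5625.
Target odds = 0.98/0.02 = 49.
Need 2.4ⁿ ≥ 49 ÷ 0.5625 = 784/9.
2.4⁵ = 79.62624 falls short of 784/9 but 2.4⁶ = 2985984/15625 reaches it, so n = 6.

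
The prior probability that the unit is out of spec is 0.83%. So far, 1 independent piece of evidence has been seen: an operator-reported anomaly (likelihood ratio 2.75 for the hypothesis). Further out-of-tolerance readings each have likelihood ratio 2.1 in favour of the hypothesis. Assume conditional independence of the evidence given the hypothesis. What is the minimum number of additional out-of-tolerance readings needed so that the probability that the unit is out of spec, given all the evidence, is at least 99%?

Prior odds = 0.0083/0.9917 = 83/9917.
Bayes factor of the evidence already in hand = 2.75.
Odds after that evidence = (83/9917) × 2.75 = 913/39668.
Target odds = 0.99/0.01 = 99.
Need 2.1ⁿ ≥ 99 ÷ (913/39668) = 357012/83.
2.1¹¹ ≈3502.78 falls short of 357012/83 but 2.1¹² ≈7355.83 reaches it, so n = 12.

12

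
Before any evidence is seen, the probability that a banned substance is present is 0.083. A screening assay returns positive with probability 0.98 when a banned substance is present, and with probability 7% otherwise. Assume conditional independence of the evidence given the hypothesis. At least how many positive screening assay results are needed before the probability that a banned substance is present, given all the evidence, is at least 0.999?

Prior odds = 0.083/0.917 = 83/917.
Likelihood ratio of a positive result = 0.98/0.07 = 14.
Target odds: 0.999 ÷ 0.001 = 999.
Require 14ⁿ ≥ 999 ÷ (83/917) = 916083/83.
14³ = 2744 falls short of 916083/83 but 14⁴ = 38416 reaches it, so n = 4.

4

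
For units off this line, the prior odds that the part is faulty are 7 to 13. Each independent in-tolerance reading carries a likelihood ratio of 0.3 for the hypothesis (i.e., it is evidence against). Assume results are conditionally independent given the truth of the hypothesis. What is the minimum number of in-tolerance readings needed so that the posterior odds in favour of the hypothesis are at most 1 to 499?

Prior odds = 7/13.
Likelihood ratio per in-tolerance reading = 0.3.
Target odds = 1/499.
Require 0.3ⁿ ≤ 1/499 ÷ (7/13) = 13/3493.
0.3⁴ = 0.0081 is still above 13/3493 but 0.3⁵ = 243/100000 is at or below it, so n = 5.

5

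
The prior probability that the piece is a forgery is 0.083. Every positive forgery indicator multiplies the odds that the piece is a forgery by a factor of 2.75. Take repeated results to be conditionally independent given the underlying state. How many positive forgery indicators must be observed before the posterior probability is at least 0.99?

Prior odds: 0.083 ÷ 0.917 = 83/917.
Likelihood ratio per positive forgery indicator = 2.75.
Target posterior odds = 0.99/0.01 = 99.
Require 2.75ⁿ ≥ 99 ÷ (83/917) = 90783/83.
2.75⁶ = 1771561/4096 falls short of 90783/83 but 2.75⁷ = 19487171/16384 reaches it, so n = 7.

7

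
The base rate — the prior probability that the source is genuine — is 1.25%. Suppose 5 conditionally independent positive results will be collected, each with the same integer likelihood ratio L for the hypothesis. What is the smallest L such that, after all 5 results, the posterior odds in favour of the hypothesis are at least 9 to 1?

Prior odds = 0.0125/0.9875 = 1/79.
Target odds = 9.
Need L⁵ ≥ 9 ÷ (1/79) = 711.
3⁵ = 243 < 711 ≤ 1024 = 4⁵, so L = 4.

4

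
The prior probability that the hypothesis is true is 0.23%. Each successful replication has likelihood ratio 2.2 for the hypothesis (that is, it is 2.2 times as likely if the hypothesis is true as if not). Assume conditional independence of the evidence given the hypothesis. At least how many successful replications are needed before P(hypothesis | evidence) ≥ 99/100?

14

Prior odds = 0.0023/0.9977 = 23/9977.
Likelihood ratio per successful replication = 2.2.
Target posterior odds = 0.99/0.01 = 99.
Need (23/9977) × 2.2ⁿ ≥ 99, i.e. 2.2ⁿ ≥ 987723/23.
2.2¹³ ≈28281 falls short of 987723/23 but 2.2¹⁴ ≈62218.2 reaches it, so n = 14.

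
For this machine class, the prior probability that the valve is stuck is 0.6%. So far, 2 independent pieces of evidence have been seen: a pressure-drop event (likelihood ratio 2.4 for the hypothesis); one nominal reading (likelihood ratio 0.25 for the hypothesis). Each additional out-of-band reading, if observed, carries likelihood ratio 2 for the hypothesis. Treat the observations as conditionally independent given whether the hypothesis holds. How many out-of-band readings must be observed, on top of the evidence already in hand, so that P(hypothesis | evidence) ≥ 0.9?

12

Prior odds = 0.006/0.994 = 3/497.
Combined Bayes factor of the evidence already in hand = 2.4 × 0.25 = 0.6.
Odds after that evidence = (3/497) × 0.6 = 9/2485.
Target odds = 0.9/0.1 = 9.
Need 2ⁿ ≥ 9 ÷ (9/2485) = 2485.
2¹¹ = 2048 falls short of 2485 but 2¹² = 4096 reaches it, so n = 12.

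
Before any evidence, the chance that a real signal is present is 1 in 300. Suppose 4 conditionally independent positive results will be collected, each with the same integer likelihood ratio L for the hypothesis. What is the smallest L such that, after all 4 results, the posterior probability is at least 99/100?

Prior odds = (1/300)/(299/300) = 1/299.
Target odds = 0.99/0.01 = 99.
Need L⁴ ≥ 99 ÷ (1/299) = 29601.
13⁴ = 28561 < 29601 ≤ 38416 = 14⁴, so L = 14.

14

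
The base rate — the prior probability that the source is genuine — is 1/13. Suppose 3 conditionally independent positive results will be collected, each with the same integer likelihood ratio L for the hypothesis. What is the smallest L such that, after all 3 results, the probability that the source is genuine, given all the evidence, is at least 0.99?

11

Prior odds = (1/13)/(12/13) = 1/12.
Target odds = 0.99/0.01 = 99.
Need L³ ≥ 99 ÷ (1/12) = 1188.
10³ = 1000 < 1188 ≤ 1331 = 11³, so L = 11.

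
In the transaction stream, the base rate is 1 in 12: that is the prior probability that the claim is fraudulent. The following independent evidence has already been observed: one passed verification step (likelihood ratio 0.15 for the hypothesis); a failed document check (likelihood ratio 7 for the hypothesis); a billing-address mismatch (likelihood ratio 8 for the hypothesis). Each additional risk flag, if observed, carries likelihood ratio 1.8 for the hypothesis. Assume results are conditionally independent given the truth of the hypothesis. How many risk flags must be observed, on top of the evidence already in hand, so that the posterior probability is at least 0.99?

9

Prior odds = (1/12)/(11/12) = 1/11.
Combined Bayes factor of the evidence already in hand = 0.15 × 7 × 8 = 8.4.
Odds after that evidence = (1/11) × 8.4 = 42/55.
Target odds = 0.99/0.01 = 99.
Need 1.8ⁿ ≥ 99 ÷ (42/55) = 1815/14.
1.8⁸ = 43046721/390625 falls short of 1815/14 but 1.8⁹ = 387420489/1953125 reaches it, so n = 9.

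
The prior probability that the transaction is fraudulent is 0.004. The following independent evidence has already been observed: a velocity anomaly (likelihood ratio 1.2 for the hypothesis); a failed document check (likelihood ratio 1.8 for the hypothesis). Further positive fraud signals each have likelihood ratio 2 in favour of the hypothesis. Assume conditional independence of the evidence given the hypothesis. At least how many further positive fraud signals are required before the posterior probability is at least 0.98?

13

Prior odds = 0.004/0.996 = 1/249.
Combined Bayes factor of the evidence already in hand = 1.2 × 1.8 = 2.16.
Odds after that evidence = (1/249) × 2.16 = 18/2075.
Target odds = 0.98/0.02 = 49.
Need 2ⁿ ≥ 49 ÷ (18/2075) = 101675/18.
2¹² = 4096 falls short of 101675/18 but 2¹³ = 8192 reaches it, so n = 13.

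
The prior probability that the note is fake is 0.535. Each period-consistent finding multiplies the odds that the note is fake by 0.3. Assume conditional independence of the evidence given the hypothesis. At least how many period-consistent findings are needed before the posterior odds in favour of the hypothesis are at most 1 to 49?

Prior odds: 0.535 ÷ 0.465 = 107/93.
Likelihood ratio per period-consistent finding = 0.3.
Target odds = 1/49.
Require 0.3ⁿ ≤ 1/49 ÷ (107/93) = 93/5243.
0.3³ = 0.027 is still above 93/5243 but 0.3⁴ = 0.0081 is at or below it, so n = 4.

4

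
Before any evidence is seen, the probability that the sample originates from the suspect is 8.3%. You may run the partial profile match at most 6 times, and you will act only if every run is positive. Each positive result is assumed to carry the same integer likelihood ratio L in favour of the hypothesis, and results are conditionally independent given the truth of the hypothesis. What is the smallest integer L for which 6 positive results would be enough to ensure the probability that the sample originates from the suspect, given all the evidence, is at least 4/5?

Prior odds = 0.083/0.917 = 83/917.
Target odds = 0.8/0.2 = 4.
Need L⁶ ≥ 4 ÷ (83/917) = 3668/83.
1⁶ = 1 < 3668/83 ≤ 64 = 2⁶, so L = 2.

2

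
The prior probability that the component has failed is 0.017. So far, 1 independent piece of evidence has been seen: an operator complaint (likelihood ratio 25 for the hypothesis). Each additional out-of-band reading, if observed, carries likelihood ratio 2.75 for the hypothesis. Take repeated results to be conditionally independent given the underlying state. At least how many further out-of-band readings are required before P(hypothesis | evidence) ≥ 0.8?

3

Prior odds = 0.017/0.983 = 17/983.
Bayes factor of the evidence already in hand = 25.
Odds after that evidence = (17/983) × 25 = 425/983.
Target odds = 0.8/0.2 = 4.
Need 2.75ⁿ ≥ 4 ÷ (425/983) = 3932/425.
2.75² = 7.5625 falls short of 3932/425 but 2.75³ = 20.796875 reaches it, so n = 3.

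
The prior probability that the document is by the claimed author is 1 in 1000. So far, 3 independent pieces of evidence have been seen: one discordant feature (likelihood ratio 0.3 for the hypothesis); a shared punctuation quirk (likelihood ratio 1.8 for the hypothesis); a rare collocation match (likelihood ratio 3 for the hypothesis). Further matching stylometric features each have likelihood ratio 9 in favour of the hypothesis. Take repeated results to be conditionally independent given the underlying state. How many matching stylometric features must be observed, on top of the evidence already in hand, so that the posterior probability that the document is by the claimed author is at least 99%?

Prior odds = 0.001/0.999 = 1/999.
Combined Bayes factor of the evidence already in hand = 0.3 × 1.8 × 3 = 1.62.
Odds after that evidence = (1/999) × 1.62 = 3/1850.
Target odds = 0.99/0.01 = 99.
Need 9ⁿ ≥ 99 ÷ (3/1850) = 61050.
9⁵ = 59049 falls short of 61050 but 9⁶ = 531441 reaches it, so n = 6.

6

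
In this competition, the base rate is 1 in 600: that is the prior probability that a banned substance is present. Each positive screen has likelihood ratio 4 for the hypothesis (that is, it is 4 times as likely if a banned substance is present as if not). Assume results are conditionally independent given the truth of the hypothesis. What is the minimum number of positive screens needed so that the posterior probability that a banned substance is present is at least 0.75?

Prior odds: (1/600) ÷ (599/600) = 1/599.
Likelihood ratio per positive screen = 4.
Target posterior odds = 0.75/0.25 = 3.
Require 4ⁿ ≥ 3 ÷ (1/599) = 1797.
4⁵ = 1024 falls short of 1797 but 4⁶ = 4096 reaches it, so n = 6.

6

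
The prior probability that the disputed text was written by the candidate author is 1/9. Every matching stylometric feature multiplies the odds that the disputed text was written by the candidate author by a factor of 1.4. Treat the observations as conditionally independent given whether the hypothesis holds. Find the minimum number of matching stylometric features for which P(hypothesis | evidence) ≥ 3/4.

10

Prior odds: (1/9) ÷ (8/9) = 0.125.
Likelihood ratio per matching stylometric feature = 1.4.
Target posterior odds = 0.75/0.25 = 3.
Require 1.4ⁿ ≥ 3 ÷ 0.125 = 24.
1.4⁹ = 40353607/1953125 falls short of 24 but 1.4¹⁰ = 282475249/9765625 reaches it, so n = 10.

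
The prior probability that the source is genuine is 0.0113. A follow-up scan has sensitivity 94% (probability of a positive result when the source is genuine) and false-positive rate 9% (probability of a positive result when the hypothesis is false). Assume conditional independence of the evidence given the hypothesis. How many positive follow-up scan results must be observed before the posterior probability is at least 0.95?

Prior odds: 0.0113 ÷ 0.9887 = 113/9887.
Likelihood ratio of a positive result = 0.94/0.09 = 94/9.
Target posterior odds = 0.95/0.05 = 19.
Need (113/9887) × (94/9)ⁿ ≥ 19, i.e. (94/9)ⁿ ≥ 187853/113.
(94/9)³ = 830584/729 falls short of 187853/113 but (94/9)⁴ = 78074896/6561 reaches it, so n = 4.

4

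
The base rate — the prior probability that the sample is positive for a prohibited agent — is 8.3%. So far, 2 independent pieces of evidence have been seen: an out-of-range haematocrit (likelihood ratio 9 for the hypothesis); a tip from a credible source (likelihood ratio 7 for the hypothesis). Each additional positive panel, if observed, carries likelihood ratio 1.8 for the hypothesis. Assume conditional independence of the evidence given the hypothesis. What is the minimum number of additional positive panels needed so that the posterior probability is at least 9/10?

1

Prior odds = 0.083/0.917 = 83/917.
Combined Bayes factor of the evidence already in hand = 9 × 7 = 63.
Odds after that evidence = (83/917) × 63 = 747/131.
Target odds = 0.9/0.1 = 9.
Need 1.8ⁿ ≥ 9 ÷ (747/131) = 131/83.
1.8¹ = 1.8, which meets the required 131/83; so n = 1.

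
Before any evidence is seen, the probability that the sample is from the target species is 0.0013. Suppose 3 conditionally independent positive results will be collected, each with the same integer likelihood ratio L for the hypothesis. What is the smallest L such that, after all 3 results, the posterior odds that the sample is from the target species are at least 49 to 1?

34

Prior odds = 0.0013/0.9987 = 13/9987.
Target odds = 49.
Need L³ ≥ 49 ÷ (13/9987) = 489363/13.
33³ = 35937 < 489363/13 ≤ 39304 = 34³, so L = 34.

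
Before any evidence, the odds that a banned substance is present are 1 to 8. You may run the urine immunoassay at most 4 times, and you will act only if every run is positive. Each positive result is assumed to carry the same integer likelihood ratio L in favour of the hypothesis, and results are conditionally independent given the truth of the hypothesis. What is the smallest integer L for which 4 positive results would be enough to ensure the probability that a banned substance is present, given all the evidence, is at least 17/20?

Prior odds = 0.125.
Target odds = 0.85/0.15 = 17/3.
Need L⁴ ≥ 17/3 ÷ 0.125 = 136/3.
2⁴ = 16 < 136/3 ≤ 81 = 3⁴, so L = 3.

3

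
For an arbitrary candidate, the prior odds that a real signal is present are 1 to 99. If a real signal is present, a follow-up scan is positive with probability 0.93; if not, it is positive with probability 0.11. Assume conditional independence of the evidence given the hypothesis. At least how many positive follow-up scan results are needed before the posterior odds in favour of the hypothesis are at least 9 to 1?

4

Prior odds = 1/99.
Likelihood ratio of a positive = 0.93/0.11 = 93/11.
Target odds = 9.
Need (1/99) × (93/11)ⁿ ≥ 9, i.e. (93/11)ⁿ ≥ 891.
(93/11)³ = 804357/1331 falls short of 891 but (93/11)⁴ = 74805201/14641 reaches it, so n = 4.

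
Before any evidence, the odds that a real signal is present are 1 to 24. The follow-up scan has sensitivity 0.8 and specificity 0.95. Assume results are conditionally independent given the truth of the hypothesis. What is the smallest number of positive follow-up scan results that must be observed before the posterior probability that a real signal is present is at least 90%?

2

Prior odds = 1/24.
False-positive rate = 1 − 0.95 = 0.05; likelihood ratio of a positive = 0.8/0.05 = 16.
Target odds: 0.9 ÷ 0.1 = 9.
Need (1/24) × 16ⁿ ≥ 9, i.e. 16ⁿ ≥ 216.
16¹ = 16 falls short of 216 but 16² = 256 reaches it, so n = 2.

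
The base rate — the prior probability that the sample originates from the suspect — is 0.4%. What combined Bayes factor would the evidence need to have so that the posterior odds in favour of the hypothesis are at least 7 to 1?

1743

Prior odds = 0.004/0.996 = 1/249.
Target odds = 7.
Required Bayes factor = 7 ÷ (1/249) = 1743.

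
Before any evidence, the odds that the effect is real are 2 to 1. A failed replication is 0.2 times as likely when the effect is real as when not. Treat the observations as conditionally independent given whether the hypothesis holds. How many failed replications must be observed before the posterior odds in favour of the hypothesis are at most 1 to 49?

3

Prior odds = 2.
Likelihood ratio per failed replication = 0.2.
Target odds = 1/49.
Need 2 × 0.2ⁿ ≤ 1/49, i.e. 0.2ⁿ ≤ 1/98.
0.2² = 0.04 is still above 1/98 but 0.2³ = 0.008 is at or below it, so n = 3.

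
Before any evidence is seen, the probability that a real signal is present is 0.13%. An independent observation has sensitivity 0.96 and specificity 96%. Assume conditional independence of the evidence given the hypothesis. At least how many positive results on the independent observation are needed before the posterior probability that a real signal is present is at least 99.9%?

5

Prior odds = 0.0013/0.9987 = 13/9987.
False-positive rate = 1 − 0.96 = 0.04; likelihood ratio of a positive = 0.96/0.04 = 24.
Target posterior odds = 0.999/0.001 = 999.
Require 24ⁿ ≥ 999 ÷ (13/9987) = 9977013/13.
24⁴ = 331776 falls short of 9977013/13 but 24⁵ = 7962624 reaches it, so n = 5.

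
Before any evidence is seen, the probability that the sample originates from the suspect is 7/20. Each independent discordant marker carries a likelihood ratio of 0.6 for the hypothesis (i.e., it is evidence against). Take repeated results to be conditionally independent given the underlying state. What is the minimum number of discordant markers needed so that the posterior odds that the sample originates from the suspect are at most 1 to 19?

Prior odds = 0.35/0.65 = 7/13.
Likelihood ratio per discordant marker = 0.6.
Target odds = 1/19.
Require 0.6ⁿ ≤ 1/19 ÷ (7/13) = 13/133.
0.6⁴ = 0.1296 is still above 13/133 but 0.6⁵ = 0.07776 is at or below it, so n = 5.

5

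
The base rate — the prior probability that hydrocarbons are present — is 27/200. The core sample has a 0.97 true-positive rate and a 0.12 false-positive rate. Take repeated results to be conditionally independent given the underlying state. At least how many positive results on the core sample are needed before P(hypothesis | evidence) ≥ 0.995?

4

Prior odds = 0.135/0.865 = 27/173.
Likelihood ratio of a positive result = 0.97/0.12 = 97/12.
Target posterior odds = 0.995/0.005 = 199.
Require (97/12)ⁿ ≥ 199 ÷ (27/173) = 34427/27.
(97/12)³ = 912673/1728 falls short of 34427/27 but (97/12)⁴ = 88529281/20736 reaches it, so n = 4.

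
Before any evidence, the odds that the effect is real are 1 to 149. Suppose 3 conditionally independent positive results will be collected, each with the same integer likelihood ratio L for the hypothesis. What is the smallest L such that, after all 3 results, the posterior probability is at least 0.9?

Prior odds = 1/149.
Target odds = 0.9/0.1 = 9.
Need L³ ≥ 9 ÷ (1/149) = 1341.
11³ = 1331 < 1341 ≤ 1728 = 12³, so L = 12.

12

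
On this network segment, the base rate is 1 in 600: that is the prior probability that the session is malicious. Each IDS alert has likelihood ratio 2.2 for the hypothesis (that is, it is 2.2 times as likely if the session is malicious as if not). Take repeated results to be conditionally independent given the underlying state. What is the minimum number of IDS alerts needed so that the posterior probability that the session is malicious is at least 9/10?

Prior odds: (1/600) ÷ (599/600) = 1/599.
Likelihood ratio per IDS alert = 2.2.
Target odds: 0.9 ÷ 0.1 = 9.
Require 2.2ⁿ ≥ 9 ÷ (1/599) = 5391.
2.2¹⁰ ≈2655.99 falls short of 5391 but 2.2¹¹ ≈5843.18 reaches it, so n = 11.

11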